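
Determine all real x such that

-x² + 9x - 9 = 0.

Discriminant: (9)² − 4·(-1)·(-9) = 45.
Quadratic formula: x = (-9 ± √45) / (-2).
So x = 9/2 - 3·√(5)/2 ≈ 1.1459 or x = 3·√(5)/2 + 9/2 ≈ 7.8541.

x = 1.1459 or x = 7.8541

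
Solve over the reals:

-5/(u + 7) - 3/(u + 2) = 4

u = -8.4155 or u = -2.5845

Multiply both sides by (u + 7)(u + 2):
-5(u + 2) - 3(u + 7) = 4(u + 7)(u + 2).
Expand and collect terms: 4u² + 44u + 87 = 0.
By the quadratic formula, u = (-44 ± √544) / 8, so u ≈ -2.5845 or u ≈ -8.4155.
Neither value makes a denominator zero (u ≠ -7, u ≠ -2), so both are valid.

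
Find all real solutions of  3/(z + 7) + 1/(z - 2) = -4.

z = -7.7697 or z = 1.7697

Multiply both sides by (z + 7)(z - 2):
3(z - 2) + (z + 7) = -4(z + 7)(z - 2).
Expand and collect terms: -4z^2 - 24z + 55 = 0.
By the quadratic formula, z = (24 +/- sqrt(1456)) / -8, so z ~= -7.7697 or z ~= 1.7697.
Neither value makes a denominator zero (z != -7, z != 2), so both are valid.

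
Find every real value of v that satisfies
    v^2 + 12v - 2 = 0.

v = -12.1644 or v = 0.1644

Discriminant: (12)^2 - 4*1*(-2) = 152.
Quadratic formula: v = (-12 +/- sqrt(152)) / 2.
So v = -6 + sqrt(38) ~= 0.1644 or v = -sqrt(38) - 6 ~= -12.1644.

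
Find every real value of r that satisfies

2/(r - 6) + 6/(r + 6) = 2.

r = -3.2915 or r = 7.2915

Multiply both sides by (r - 6)(r + 6):
2(r + 6) + 6(r - 6) = 2(r - 6)(r + 6).
Expand and collect terms: 2r^2 - 8r - 48 = 0.
By the quadratic formula, r = (8 +/- sqrt(448)) / 4, so r ~= 7.2915 or r ~= -3.2915.
Neither value makes a denominator zero (r != 6, r != -6), so both are valid.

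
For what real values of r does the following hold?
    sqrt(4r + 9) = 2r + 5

Square both sides: 4r + 9 = (2r + 5)^2.
Expand and rearrange: 4r^2 + 16r + 16 = 0.
This gives the repeated root r = -2.
Check in the original equation:
  r = -2: sqrt(1) = 1, while 2r + 5 = 1 — valid.

r = -2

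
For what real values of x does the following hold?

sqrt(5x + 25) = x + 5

x = -5 or x = 0

Square both sides: 5x + 25 = (x + 5)^2.
Expand and rearrange: x^2 + 5x = 0.
Solving gives x = 0 or x = -5.
Check each candidate in the original equation:
  x = 0: sqrt(25) = 5, while x + 5 = 5 — valid.
  x = -5: sqrt(0) = 0, while x + 5 = 0 — valid.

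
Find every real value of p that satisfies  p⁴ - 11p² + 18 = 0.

Let u = p². The equation becomes u² - 11u + 18 = 0.
Factor: (u - 2)(u - 9) = 0, so u = 2 or u = 9.
p² = 2 gives p = ±√(2) ≈ ±1.4142.
p² = 9 gives p = ±3.

p = -3 or p = -1.4142 or p = 1.4142 or p = 3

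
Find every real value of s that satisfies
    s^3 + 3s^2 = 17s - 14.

Rearrange: s^3 + 3s^2 - 17s + 14 = 0.
Possible rational roots are divisors of 14. Testing s = 2 gives 0, so (s - 2) is a factor.
Divide: s^3 + 3s^2 - 17s + 14 = (s - 2)(s^2 + 5s - 7).
Apply the quadratic formula to s^2 + 5s - 7 = 0: s = (-5 +/- sqrt(53))/2, i.e. s ~= 1.1401 or s ~= -6.1401.

s = -6.1401 or s = 1.1401 or s = 2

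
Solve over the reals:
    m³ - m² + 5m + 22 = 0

m = -2

Possible rational roots are divisors of 22. Testing m = -2 gives 0, so (m + 2) is a factor.
Divide: m³ - m² + 5m + 22 = (m + 2)(m² - 3m + 11).
The quadratic m² - 3m + 11 has discriminant -35 < 0, so no further real roots.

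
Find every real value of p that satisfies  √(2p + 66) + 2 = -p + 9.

p = -1

Isolate the radical: √(2p + 66) = -p + 7.
Square both sides: 2p + 66 = (-p + 7)².
Expand and rearrange: p² - 16p - 17 = 0.
Solving gives p = 17 or p = -1.
Check each candidate in the original equation:
  p = 17: √(100) = 10, while -p + 7 = -10 — extraneous.
  p = -1: √(64) = 8, while -p + 7 = 8 — valid.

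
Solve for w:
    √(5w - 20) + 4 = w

w = 4 or w = 9

Isolate the radical: √(5w - 20) = w - 4.
Square both sides: 5w - 20 = (w - 4)².
Expand and rearrange: w² - 13w + 36 = 0.
Solving gives w = 9 or w = 4.
Check each candidate in the original equation:
  w = 9: √(25) = 5, while w - 4 = 5 — valid.
  w = 4: √(0) = 0, while w - 4 = 0 — valid.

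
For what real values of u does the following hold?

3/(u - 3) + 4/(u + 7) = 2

u = -5.3059 or u = 4.8059

Multiply both sides by (u - 3)(u + 7):
3(u + 7) + 4(u - 3) = 2(u - 3)(u + 7).
Expand and collect terms: 2u² + u - 51 = 0.
By the quadratic formula, u = (-1 ± √409) / 4, so u ≈ 4.8059 or u ≈ -5.3059.
Neither value makes a denominator zero (u ≠ 3, u ≠ -7), so both are valid.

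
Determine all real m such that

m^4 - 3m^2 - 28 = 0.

Let u = m^2. The equation becomes u^2 - 3u - 28 = 0.
Factor: (u - 7)(u + 4) = 0, so u = 7 or u = -4.
m^2 = 7 gives m = +/-sqrt(7) ~= +/-2.6458.
m^2 = -4 < 0 has no real solution.

m = -2.6458 or m = 2.6458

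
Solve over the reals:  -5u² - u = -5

Rearrange to standard form: -5u² - u + 5 = 0.
Discriminant: (-1)² − 4·(-5)·5 = 101.
Quadratic formula: u = (1 ± √101) / (-10).
So u = -√(101)/10 - 1/10 ≈ -1.105 or u = -1/10 + √(101)/10 ≈ 0.905.

u = -1.105 or u = 0.905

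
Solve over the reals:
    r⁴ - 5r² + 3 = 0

r = -2.0743 or r = -0.835 or r = 0.835 or r = 2.0743

Let u = r². The equation becomes u² - 5u + 3 = 0.
By the quadratic formula, u = √(13)/2 + 5/2 or u = 5/2 - √(13)/2.
r² = √(13)/2 + 5/2 gives r = ±√(√(13)/2 + 5/2) ≈ ±2.0743.
r² = 5/2 - √(13)/2 gives r = ±√(5/2 - √(13)/2) ≈ ±0.835.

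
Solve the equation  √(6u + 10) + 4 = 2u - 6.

Isolate the radical: √(6u + 10) = 2u - 10.
Square both sides: 6u + 10 = (2u - 10)².
Expand and rearrange: 4u² - 46u + 90 = 0.
Solving gives u = 9 or u = 2.5.
Check each candidate in the original equation:
  u = 9: √(64) = 8, while 2u - 10 = 8 — valid.
  u = 2.5: √(25) = 5, while 2u - 10 = -5 — extraneous.

u = 9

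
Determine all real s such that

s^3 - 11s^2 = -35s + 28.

s = 1.2087 or s = 4 or s = 5.7913

Rearrange: s^3 - 11s^2 + 35s - 28 = 0.
Possible rational roots are divisors of -28. Testing s = 4 gives 0, so (s - 4) is a factor.
Divide: s^3 - 11s^2 + 35s - 28 = (s - 4)(s^2 - 7s + 7).
Apply the quadratic formula to s^2 - 7s + 7 = 0: s = (7 +/- sqrt(21))/2, i.e. s ~= 5.7913 or s ~= 1.2087.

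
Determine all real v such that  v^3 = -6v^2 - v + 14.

Rearrange: v^3 + 6v^2 + v - 14 = 0.
Possible rational roots are divisors of -14. Testing v = -2 gives 0, so (v + 2) is a factor.
Divide: v^3 + 6v^2 + v - 14 = (v + 2)(v^2 + 4v - 7).
Apply the quadratic formula to v^2 + 4v - 7 = 0: v = (-4 +/- sqrt(44))/2, i.e. v ~= 1.3166 or v ~= -5.3166.

v = -5.3166 or v = -2 or v = 1.3166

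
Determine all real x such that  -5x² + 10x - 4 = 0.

Discriminant: (10)² − 4·(-5)·(-4) = 20.
Quadratic formula: x = (-10 ± √20) / (-10).
So x = 1 - √(5)/5 ≈ 0.5528 or x = √(5)/5 + 1 ≈ 1.4472.

x = 0.5528 or x = 1.4472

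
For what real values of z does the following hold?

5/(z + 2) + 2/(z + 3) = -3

Multiply both sides by (z + 2)(z + 3):
5(z + 3) + 2(z + 2) = -3(z + 2)(z + 3).
Expand and collect terms: -3z² - 22z - 37 = 0.
By the quadratic formula, z = (22 ± √40) / -6, so z ≈ -4.7208 or z ≈ -2.6126.
Neither value makes a denominator zero (z ≠ -2, z ≠ -3), so both are valid.

z = -4.7208 or z = -2.6126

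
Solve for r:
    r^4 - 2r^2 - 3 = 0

r = -1.7321 or r = 1.7321

Let u = r^2. The equation becomes u^2 - 2u - 3 = 0.
Factor: (u + 1)(u - 3) = 0, so u = -1 or u = 3.
r^2 = -1 < 0 has no real solution.
r^2 = 3 gives r = +/-sqrt(3) ~= +/-1.7321.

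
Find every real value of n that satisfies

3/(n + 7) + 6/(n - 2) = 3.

n = -6.1962 or n = 4.1962

Multiply both sides by (n + 7)(n - 2):
3(n - 2) + 6(n + 7) = 3(n + 7)(n - 2).
Expand and collect terms: 3n^2 + 6n - 78 = 0.
By the quadratic formula, n = (-6 +/- sqrt(972)) / 6, so n ~= 4.1962 or n ~= -6.1962.
Neither value makes a denominator zero (n != -7, n != 2), so both are valid.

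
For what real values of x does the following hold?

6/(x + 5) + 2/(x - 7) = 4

x = -3.5678 or x = 7.5678

Multiply both sides by (x + 5)(x - 7):
6(x - 7) + 2(x + 5) = 4(x + 5)(x - 7).
Expand and collect terms: 4x^2 - 16x - 108 = 0.
By the quadratic formula, x = (16 +/- sqrt(1984)) / 8, so x ~= 7.5678 or x ~= -3.5678.
Neither value makes a denominator zero (x != -5, x != 7), so both are valid.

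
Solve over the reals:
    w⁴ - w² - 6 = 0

w = -1.7321 or w = 1.7321

Let u = w². The equation becomes u² - u - 6 = 0.
Factor: (u + 2)(u - 3) = 0, so u = -2 or u = 3.
w² = -2 < 0 has no real solution.
w² = 3 gives w = ±√(3) ≈ ±1.7321.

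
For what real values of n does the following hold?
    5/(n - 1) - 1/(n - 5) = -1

Multiply both sides by (n - 1)(n - 5):
5(n - 5) - (n - 1) = -(n - 1)(n - 5).
Expand and collect terms: -n^2 + 2n + 19 = 0.
By the quadratic formula, n = (-2 +/- sqrt(80)) / -2, so n ~= -3.4721 or n ~= 5.4721.
Neither value makes a denominator zero (n != 1, n != 5), so both are valid.

n = -3.4721 or n = 5.4721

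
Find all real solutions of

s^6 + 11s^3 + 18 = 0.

s = -2.0801 or s = -1.2599

Let u = s^3. The equation becomes u^2 + 11u + 18 = 0.
Factor: (u + 9)(u + 2) = 0, so u = -9 or u = -2.
s^3 = -9 gives s = -(9)^(1/3) ~= -2.0801.
s^3 = -2 gives s = -(2)^(1/3) ~= -1.2599.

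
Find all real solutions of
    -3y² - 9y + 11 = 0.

Discriminant: (-9)² − 4·(-3)·11 = 213.
Quadratic formula: y = (9 ± √213) / (-6).
So y = -√(213)/6 - 3/2 ≈ -3.9324 or y = -3/2 + √(213)/6 ≈ 0.9324.

y = -3.9324 or y = 0.9324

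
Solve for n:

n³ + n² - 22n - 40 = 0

n = -4 or n = -2 or n = 5

Possible rational roots are divisors of -40. Testing n = 5 gives 0, so (n - 5) is a factor.
Divide: n³ + n² - 22n - 40 = (n - 5)(n² + 6n + 8).
Factor the quadratic: n = -2 or n = -4.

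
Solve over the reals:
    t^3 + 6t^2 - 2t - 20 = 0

Possible rational roots are divisors of -20. Testing t = -2 gives 0, so (t + 2) is a factor.
Divide: t^3 + 6t^2 - 2t - 20 = (t + 2)(t^2 + 4t - 10).
Apply the quadratic formula to t^2 + 4t - 10 = 0: t = (-4 +/- sqrt(56))/2, i.e. t ~= 1.7417 or t ~= -5.7417.

t = -5.7417 or t = -2 or t = 1.7417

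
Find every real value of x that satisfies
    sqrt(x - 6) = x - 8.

x = 10

Square both sides: x - 6 = (x - 8)^2.
Expand and rearrange: x^2 - 17x + 70 = 0.
Solving gives x = 10 or x = 7.
Check each candidate in the original equation:
  x = 10: sqrt(4) = 2, while x - 8 = 2 — valid.
  x = 7: sqrt(1) = 1, while x - 8 = -1 — extraneous.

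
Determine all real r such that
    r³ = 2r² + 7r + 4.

Rearrange: r³ - 2r² - 7r - 4 = 0.
Possible rational roots are divisors of -4. Testing r = 4 gives 0, so (r - 4) is a factor.
Divide: r³ - 2r² - 7r - 4 = (r - 4)(r² + 2r + 1).
The quadratic has the repeated root r = -1.

r = -1 or r = 4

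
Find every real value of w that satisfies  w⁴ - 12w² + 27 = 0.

Let u = w². The equation becomes u² - 12u + 27 = 0.
Factor: (u - 9)(u - 3) = 0, so u = 9 or u = 3.
w² = 9 gives w = ±3.
w² = 3 gives w = ±√(3) ≈ ±1.7321.

w = -3 or w = -1.7321 or w = 1.7321 or w = 3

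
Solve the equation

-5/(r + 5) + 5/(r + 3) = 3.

Multiply both sides by (r + 5)(r + 3):
-5(r + 3) + 5(r + 5) = 3(r + 5)(r + 3).
Expand and collect terms: 3r^2 + 24r + 35 = 0.
By the quadratic formula, r = (-24 +/- sqrt(156)) / 6, so r ~= -1.9183 or r ~= -6.0817.
Neither value makes a denominator zero (r != -5, r != -3), so both are valid.

r = -6.0817 or r = -1.9183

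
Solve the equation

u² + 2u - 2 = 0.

u = -2.7321 or u = 0.7321

Discriminant: (2)² − 4·1·(-2) = 12.
Quadratic formula: u = (-2 ± √12) / 2.
So u = -1 + √(3) ≈ 0.7321 or u = -√(3) - 1 ≈ -2.7321.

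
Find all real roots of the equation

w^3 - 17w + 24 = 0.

w = -4.7016 or w = 1.7016 or w = 3

Possible rational roots are divisors of 24. Testing w = 3 gives 0, so (w - 3) is a factor.
Divide: w^3 - 17w + 24 = (w - 3)(w^2 + 3w - 8).
Apply the quadratic formula to w^2 + 3w - 8 = 0: w = (-3 +/- sqrt(41))/2, i.e. w ~= 1.7016 or w ~= -4.7016.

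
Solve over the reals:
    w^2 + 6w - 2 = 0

w = -6.3166 or w = 0.3166

Discriminant: (6)^2 - 4*1*(-2) = 44.
Quadratic formula: w = (-6 +/- sqrt(44)) / 2.
So w = -3 + sqrt(11) ~= 0.3166 or w = -sqrt(11) - 3 ~= -6.3166.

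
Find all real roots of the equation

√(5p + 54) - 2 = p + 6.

Isolate the radical: √(5p + 54) = p + 8.
Square both sides: 5p + 54 = (p + 8)².
Expand and rearrange: p² + 11p + 10 = 0.
Solving gives p = -1 or p = -10.
Check each candidate in the original equation:
  p = -1: √(49) = 7, while p + 8 = 7 — valid.
  p = -10: √(4) = 2, while p + 8 = -2 — extraneous.

p = -1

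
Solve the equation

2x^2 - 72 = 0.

Factor: 2(x + 6)(x - 6) = 0.
So x = -6 or x = 6.

x = -6 or x = 6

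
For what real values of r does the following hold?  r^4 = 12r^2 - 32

r = -2.8284 or r = -2 or r = 2 or r = 2.8284

Let u = r^2. The equation becomes u^2 - 12u + 32 = 0.
Factor: (u - 8)(u - 4) = 0, so u = 8 or u = 4.
r^2 = 8 gives r = +/-2*sqrt(2) ~= +/-2.8284.
r^2 = 4 gives r = +/-2.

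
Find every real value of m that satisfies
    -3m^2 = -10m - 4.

Rearrange to standard form: -3m^2 + 10m + 4 = 0.
Discriminant: (10)^2 - 4*(-3)*4 = 148.
Quadratic formula: m = (-10 +/- sqrt(148)) / (-6).
So m = 5/3 - sqrt(37)/3 ~= -0.3609 or m = 5/3 + sqrt(37)/3 ~= 3.6943.

m = -0.3609 or m = 3.6943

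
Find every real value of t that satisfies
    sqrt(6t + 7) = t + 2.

Square both sides: 6t + 7 = (t + 2)^2.
Expand and rearrange: t^2 - 2t - 3 = 0.
Solving gives t = 3 or t = -1.
Check each candidate in the original equation:
  t = 3: sqrt(25) = 5, while t + 2 = 5 — valid.
  t = -1: sqrt(1) = 1, while t + 2 = 1 — valid.

t = -1 or t = 3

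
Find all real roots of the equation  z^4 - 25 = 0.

Let u = z^2. The equation becomes u^2 - 25 = 0.
Factor: (u - 5)(u + 5) = 0, so u = 5 or u = -5.
z^2 = 5 gives z = +/-sqrt(5) ~= +/-2.2361.
z^2 = -5 < 0 has no real solution.

z = -2.2361 or z = 2.2361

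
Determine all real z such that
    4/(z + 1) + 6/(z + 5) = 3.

Multiply both sides by (z + 1)(z + 5):
4(z + 5) + 6(z + 1) = 3(z + 1)(z + 5).
Expand and collect terms: 3z² + 8z - 11 = 0.
Factor or apply the quadratic formula: z = 1 or z = -3.6667.
Neither value makes a denominator zero (z ≠ -1, z ≠ -5), so both are valid.

z = -3.6667 or z = 1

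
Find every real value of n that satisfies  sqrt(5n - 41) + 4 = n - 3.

n = 9 or n = 10

Isolate the radical: sqrt(5n - 41) = n - 7.
Square both sides: 5n - 41 = (n - 7)^2.
Expand and rearrange: n^2 - 19n + 90 = 0.
Solving gives n = 10 or n = 9.
Check each candidate in the original equation:
  n = 10: sqrt(9) = 3, while n - 7 = 3 — valid.
  n = 9: sqrt(4) = 2, while n - 7 = 2 — valid.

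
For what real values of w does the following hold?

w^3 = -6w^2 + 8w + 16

w = -6.8284 or w = -1.1716 or w = 2

Rearrange: w^3 + 6w^2 - 8w - 16 = 0.
Possible rational roots are divisors of -16. Testing w = 2 gives 0, so (w - 2) is a factor.
Divide: w^3 + 6w^2 - 8w - 16 = (w - 2)(w^2 + 8w + 8).
Apply the quadratic formula to w^2 + 8w + 8 = 0: w = (-8 +/- sqrt(32))/2, i.e. w ~= -1.1716 or w ~= -6.8284.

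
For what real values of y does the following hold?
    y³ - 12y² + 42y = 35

Rearrange: y³ - 12y² + 42y - 35 = 0.
Possible rational roots are divisors of -35. Testing y = 5 gives 0, so (y - 5) is a factor.
Divide: y³ - 12y² + 42y - 35 = (y - 5)(y² - 7y + 7).
Apply the quadratic formula to y² - 7y + 7 = 0: y = (7 ± √21)/2, i.e. y ≈ 5.7913 or y ≈ 1.2087.

y = 1.2087 or y = 5 or y = 5.7913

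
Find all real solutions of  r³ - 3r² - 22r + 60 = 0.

Possible rational roots are divisors of 60. Testing r = 5 gives 0, so (r - 5) is a factor.
Divide: r³ - 3r² - 22r + 60 = (r - 5)(r² + 2r - 12).
Apply the quadratic formula to r² + 2r - 12 = 0: r = (-2 ± √52)/2, i.e. r ≈ 2.6056 or r ≈ -4.6056.

r = -4.6056 or r = 2.6056 or r = 5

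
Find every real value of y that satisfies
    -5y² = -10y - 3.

y = -0.2649 or y = 2.2649

Rearrange to standard form: -5y² + 10y + 3 = 0.
Discriminant: (10)² − 4·(-5)·3 = 160.
Quadratic formula: y = (-10 ± √160) / (-10).
So y = 1 - 2·√(10)/5 ≈ -0.2649 or y = 1 + 2·√(10)/5 ≈ 2.2649.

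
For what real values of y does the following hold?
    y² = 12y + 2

y = -0.1644 or y = 12.1644

Rearrange to standard form: y² - 12y - 2 = 0.
Discriminant: (-12)² − 4·1·(-2) = 152.
Quadratic formula: y = (12 ± √152) / 2.
So y = 6 + √(38) ≈ 12.1644 or y = 6 - √(38) ≈ -0.1644.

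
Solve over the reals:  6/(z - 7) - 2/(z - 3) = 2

z = 2.3944 or z = 9.6056

Multiply both sides by (z - 7)(z - 3):
6(z - 3) - 2(z - 7) = 2(z - 7)(z - 3).
Expand and collect terms: 2z^2 - 24z + 46 = 0.
By the quadratic formula, z = (24 +/- sqrt(208)) / 4, so z ~= 9.6056 or z ~= 2.3944.
Neither value makes a denominator zero (z != 7, z != 3), so both are valid.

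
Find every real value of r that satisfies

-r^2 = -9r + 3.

Rearrange to standard form: -r^2 + 9r - 3 = 0.
Discriminant: (9)^2 - 4*(-1)*(-3) = 69.
Quadratic formula: r = (-9 +/- sqrt(69)) / (-2).
So r = 9/2 - sqrt(69)/2 ~= 0.3467 or r = sqrt(69)/2 + 9/2 ~= 8.6533.

r = 0.3467 or r = 8.6533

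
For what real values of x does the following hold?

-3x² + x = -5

Rearrange to standard form: -3x² + x + 5 = 0.
Discriminant: (1)² − 4·(-3)·5 = 61.
Quadratic formula: x = (-1 ± √61) / (-6).
So x = 1/6 - √(61)/6 ≈ -1.135 or x = 1/6 + √(61)/6 ≈ 1.4684.

x = -1.135 or x = 1.4684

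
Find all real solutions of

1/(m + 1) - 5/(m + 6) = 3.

m = -7.5864 or m = -0.747

Multiply both sides by (m + 1)(m + 6):
(m + 6) - 5(m + 1) = 3(m + 1)(m + 6).
Expand and collect terms: 3m^2 + 25m + 17 = 0.
By the quadratic formula, m = (-25 +/- sqrt(421)) / 6, so m ~= -0.747 or m ~= -7.5864.
Neither value makes a denominator zero (m != -1, m != -6), so both are valid.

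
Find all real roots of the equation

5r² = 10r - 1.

r = 0.1056 or r = 1.8944

Rearrange to standard form: 5r² - 10r + 1 = 0.
Discriminant: (-10)² − 4·5·1 = 80.
Quadratic formula: r = (10 ± √80) / 10.
So r = 2·√(5)/5 + 1 ≈ 1.8944 or r = 1 - 2·√(5)/5 ≈ 0.1056.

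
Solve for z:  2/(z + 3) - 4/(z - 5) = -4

Multiply both sides by (z + 3)(z - 5):
2(z - 5) - 4(z + 3) = -4(z + 3)(z - 5).
Expand and collect terms: -4z^2 + 10z + 82 = 0.
By the quadratic formula, z = (-10 +/- sqrt(1412)) / -8, so z ~= -3.4471 or z ~= 5.9471.
Neither value makes a denominator zero (z != -3, z != 5), so both are valid.

z = -3.4471 or z = 5.9471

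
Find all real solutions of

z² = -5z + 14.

Bring every term to one side: z² + 5z - 14 = 0.
Factor: (z - 2)(z + 7) = 0.
So z = 2 or z = -7.

z = -7 or z = 2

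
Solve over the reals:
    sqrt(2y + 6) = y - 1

Square both sides: 2y + 6 = (y - 1)^2.
Expand and rearrange: y^2 - 4y - 5 = 0.
Solving gives y = 5 or y = -1.
Check each candidate in the original equation:
  y = 5: sqrt(16) = 4, while y - 1 = 4 — valid.
  y = -1: sqrt(4) = 2, while y - 1 = -2 — extraneous.

y = 5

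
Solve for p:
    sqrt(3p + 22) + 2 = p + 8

p = -2

Isolate the radical: sqrt(3p + 22) = p + 6.
Square both sides: 3p + 22 = (p + 6)^2.
Expand and rearrange: p^2 + 9p + 14 = 0.
Solving gives p = -2 or p = -7.
Check each candidate in the original equation:
  p = -2: sqrt(16) = 4, while p + 6 = 4 — valid.
  p = -7: sqrt(1) = 1, while p + 6 = -1 — extraneous.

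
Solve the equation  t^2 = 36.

Bring every term to one side: t^2 - 36 = 0.
Factor: (t - 6)(t + 6) = 0.
So t = 6 or t = -6.

t = -6 or t = 6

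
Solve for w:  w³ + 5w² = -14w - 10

Rearrange: w³ + 5w² + 14w + 10 = 0.
Possible rational roots are divisors of 10. Testing w = -1 gives 0, so (w + 1) is a factor.
Divide: w³ + 5w² + 14w + 10 = (w + 1)(w² + 4w + 10).
The quadratic w² + 4w + 10 has discriminant -24 < 0, so no further real roots.

w = -1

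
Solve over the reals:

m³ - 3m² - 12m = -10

Rearrange: m³ - 3m² - 12m + 10 = 0.
Possible rational roots are divisors of 10. Testing m = 5 gives 0, so (m - 5) is a factor.
Divide: m³ - 3m² - 12m + 10 = (m - 5)(m² + 2m - 2).
Apply the quadratic formula to m² + 2m - 2 = 0: m = (-2 ± √12)/2, i.e. m ≈ 0.7321 or m ≈ -2.7321.

m = -2.7321 or m = 0.7321 or m = 5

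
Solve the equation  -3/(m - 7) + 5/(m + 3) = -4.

Multiply both sides by (m - 7)(m + 3):
-3(m + 3) + 5(m - 7) = -4(m - 7)(m + 3).
Expand and collect terms: -4m^2 + 14m + 128 = 0.
By the quadratic formula, m = (-14 +/- sqrt(2244)) / -8, so m ~= -4.1714 or m ~= 7.6714.
Neither value makes a denominator zero (m != 7, m != -3), so both are valid.

m = -4.1714 or m = 7.6714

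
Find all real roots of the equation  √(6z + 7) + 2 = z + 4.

Isolate the radical: √(6z + 7) = z + 2.
Square both sides: 6z + 7 = (z + 2)².
Expand and rearrange: z² - 2z - 3 = 0.
Solving gives z = 3 or z = -1.
Check each candidate in the original equation:
  z = 3: √(25) = 5, while z + 2 = 5 — valid.
  z = -1: √(1) = 1, while z + 2 = 1 — valid.

z = -1 or z = 3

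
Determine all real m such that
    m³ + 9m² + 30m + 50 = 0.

m = -5

Possible rational roots are divisors of 50. Testing m = -5 gives 0, so (m + 5) is a factor.
Divide: m³ + 9m² + 30m + 50 = (m + 5)(m² + 4m + 10).
The quadratic m² + 4m + 10 has discriminant -24 < 0, so no further real roots.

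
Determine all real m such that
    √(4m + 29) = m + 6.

Square both sides: 4m + 29 = (m + 6)².
Expand and rearrange: m² + 8m + 7 = 0.
Solving gives m = -1 or m = -7.
Check each candidate in the original equation:
  m = -1: √(25) = 5, while m + 6 = 5 — valid.
  m = -7: √(1) = 1, while m + 6 = -1 — extraneous.

m = -1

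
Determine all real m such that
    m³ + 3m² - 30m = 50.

m = -6.4495 or m = -1.5505 or m = 5

Rearrange: m³ + 3m² - 30m - 50 = 0.
Possible rational roots are divisors of -50. Testing m = 5 gives 0, so (m - 5) is a factor.
Divide: m³ + 3m² - 30m - 50 = (m - 5)(m² + 8m + 10).
Apply the quadratic formula to m² + 8m + 10 = 0: m = (-8 ± √24)/2, i.e. m ≈ -1.5505 or m ≈ -6.4495.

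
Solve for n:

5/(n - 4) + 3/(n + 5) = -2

Multiply both sides by (n - 4)(n + 5):
5(n + 5) + 3(n - 4) = -2(n - 4)(n + 5).
Expand and collect terms: -2n² - 10n + 27 = 0.
By the quadratic formula, n = (10 ± √316) / -4, so n ≈ -6.9441 or n ≈ 1.9441.
Neither value makes a denominator zero (n ≠ 4, n ≠ -5), so both are valid.

n = -6.9441 or n = 1.9441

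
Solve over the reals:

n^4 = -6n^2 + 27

Let u = n^2. The equation becomes u^2 + 6u - 27 = 0.
Factor: (u - 3)(u + 9) = 0, so u = 3 or u = -9.
n^2 = 3 gives n = +/-sqrt(3) ~= +/-1.7321.
n^2 = -9 < 0 has no real solution.

n = -1.7321 or n = 1.7321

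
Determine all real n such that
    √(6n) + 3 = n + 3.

n = 0 or n = 6

Isolate the radical: √(6n) = n.
Square both sides: 6n = (n)².
Expand and rearrange: n² - 6n = 0.
Solving gives n = 6 or n = 0.
Check each candidate in the original equation:
  n = 6: √(36) = 6, while n = 6 — valid.
  n = 0: √(0) = 0, while n = 0 — valid.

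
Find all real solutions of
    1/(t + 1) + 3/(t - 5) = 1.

Multiply both sides by (t + 1)(t - 5):
(t - 5) + 3(t + 1) = (t + 1)(t - 5).
Expand and collect terms: t^2 - 8t - 3 = 0.
By the quadratic formula, t = (8 +/- sqrt(76)) / 2, so t ~= 8.3589 or t ~= -0.3589.
Neither value makes a denominator zero (t != -1, t != 5), so both are valid.

t = -0.3589 or t = 8.3589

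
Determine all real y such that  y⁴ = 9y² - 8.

Let u = y². The equation becomes u² - 9u + 8 = 0.
Factor: (u - 8)(u - 1) = 0, so u = 8 or u = 1.
y² = 8 gives y = ±2·√(2) ≈ ±2.8284.
y² = 1 gives y = ±1.

y = -2.8284 or y = -1 or y = 1 or y = 2.8284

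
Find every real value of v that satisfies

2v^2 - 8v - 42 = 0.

v = -3 or v = 7

Factor: 2(v - 7)(v + 3) = 0.
So v = 7 or v = -3.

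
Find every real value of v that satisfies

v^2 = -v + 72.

v = -9 or v = 8

Bring every term to one side: v^2 + v - 72 = 0.
Factor: (v + 9)(v - 8) = 0.
So v = -9 or v = 8.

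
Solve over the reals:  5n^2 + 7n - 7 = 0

Discriminant: (7)^2 - 4*5*(-7) = 189.
Quadratic formula: n = (-7 +/- sqrt(189)) / 10.
So n = -7/10 + 3*sqrt(21)/10 ~= 0.6748 or n = -3*sqrt(21)/10 - 7/10 ~= -2.0748.

n = -2.0748 or n = 0.6748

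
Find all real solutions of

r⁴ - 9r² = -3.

r = -2.9417 or r = -0.5888 or r = 0.5888 or r = 2.9417

Let u = r². The equation becomes u² - 9u + 3 = 0.
By the quadratic formula, u = √(69)/2 + 9/2 or u = 9/2 - √(69)/2.
r² = √(69)/2 + 9/2 gives r = ±√(√(69)/2 + 9/2) ≈ ±2.9417.
r² = 9/2 - √(69)/2 gives r = ±√(9/2 - √(69)/2) ≈ ±0.5888.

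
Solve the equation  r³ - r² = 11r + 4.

r = -2.618 or r = -0.382 or r = 4

Rearrange: r³ - r² - 11r - 4 = 0.
Possible rational roots are divisors of -4. Testing r = 4 gives 0, so (r - 4) is a factor.
Divide: r³ - r² - 11r - 4 = (r - 4)(r² + 3r + 1).
Apply the quadratic formula to r² + 3r + 1 = 0: r = (-3 ± √5)/2, i.e. r ≈ -0.382 or r ≈ -2.618.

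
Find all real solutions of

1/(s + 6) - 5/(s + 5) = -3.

s = -6.135 or s = -3.5316

Multiply both sides by (s + 6)(s + 5):
(s + 5) - 5(s + 6) = -3(s + 6)(s + 5).
Expand and collect terms: -3s² - 29s - 65 = 0.
By the quadratic formula, s = (29 ± √61) / -6, so s ≈ -6.135 or s ≈ -3.5316.
Neither value makes a denominator zero (s ≠ -6, s ≠ -5), so both are valid.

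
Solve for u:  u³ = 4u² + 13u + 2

u = -2 or u = -0.1623 or u = 6.1623

Rearrange: u³ - 4u² - 13u - 2 = 0.
Possible rational roots are divisors of -2. Testing u = -2 gives 0, so (u + 2) is a factor.
Divide: u³ - 4u² - 13u - 2 = (u + 2)(u² - 6u - 1).
Apply the quadratic formula to u² - 6u - 1 = 0: u = (6 ± √40)/2, i.e. u ≈ 6.1623 or u ≈ -0.1623.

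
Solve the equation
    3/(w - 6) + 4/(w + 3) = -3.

w = -4.4741 or w = 5.1407

Multiply both sides by (w - 6)(w + 3):
3(w + 3) + 4(w - 6) = -3(w - 6)(w + 3).
Expand and collect terms: -3w^2 + 2w + 69 = 0.
By the quadratic formula, w = (-2 +/- sqrt(832)) / -6, so w ~= -4.4741 or w ~= 5.1407.
Neither value makes a denominator zero (w != 6, w != -3), so both are valid.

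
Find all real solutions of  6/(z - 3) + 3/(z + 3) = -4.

Multiply both sides by (z - 3)(z + 3):
6(z + 3) + 3(z - 3) = -4(z - 3)(z + 3).
Expand and collect terms: -4z^2 - 9z + 27 = 0.
By the quadratic formula, z = (9 +/- sqrt(513)) / -8, so z ~= -3.9562 or z ~= 1.7062.
Neither value makes a denominator zero (z != 3, z != -3), so both are valid.

z = -3.9562 or z = 1.7062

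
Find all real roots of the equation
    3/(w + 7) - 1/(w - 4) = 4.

Multiply both sides by (w + 7)(w - 4):
3(w - 4) - (w + 7) = 4(w + 7)(w - 4).
Expand and collect terms: 4w² + 10w - 93 = 0.
By the quadratic formula, w = (-10 ± √1588) / 8, so w ≈ 3.7312 or w ≈ -6.2312.
Neither value makes a denominator zero (w ≠ -7, w ≠ 4), so both are valid.

w = -6.2312 or w = 3.7312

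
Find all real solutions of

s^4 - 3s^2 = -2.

Let u = s^2. The equation becomes u^2 - 3u + 2 = 0.
Factor: (u - 2)(u - 1) = 0, so u = 2 or u = 1.
s^2 = 2 gives s = +/-sqrt(2) ~= +/-1.4142.
s^2 = 1 gives s = +/-1.

s = -1.4142 or s = -1 or s = 1 or s = 1.4142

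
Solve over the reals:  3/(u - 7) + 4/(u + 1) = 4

Multiply both sides by (u - 7)(u + 1):
3(u + 1) + 4(u - 7) = 4(u - 7)(u + 1).
Expand and collect terms: 4u² - 31u - 3 = 0.
By the quadratic formula, u = (31 ± √1009) / 8, so u ≈ 7.8456 or u ≈ -0.0956.
Neither value makes a denominator zero (u ≠ 7, u ≠ -1), so both are valid.

u = -0.0956 or u = 7.8456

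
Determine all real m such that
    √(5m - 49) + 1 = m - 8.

m = 10 or m = 13

Isolate the radical: √(5m - 49) = m - 9.
Square both sides: 5m - 49 = (m - 9)².
Expand and rearrange: m² - 23m + 130 = 0.
Solving gives m = 13 or m = 10.
Check each candidate in the original equation:
  m = 13: √(16) = 4, while m - 9 = 4 — valid.
  m = 10: √(1) = 1, while m - 9 = 1 — valid.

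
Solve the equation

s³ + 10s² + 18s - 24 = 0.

s = -6.873 or s = -4 or s = 0.873

Possible rational roots are divisors of -24. Testing s = -4 gives 0, so (s + 4) is a factor.
Divide: s³ + 10s² + 18s - 24 = (s + 4)(s² + 6s - 6).
Apply the quadratic formula to s² + 6s - 6 = 0: s = (-6 ± √60)/2, i.e. s ≈ 0.873 or s ≈ -6.873.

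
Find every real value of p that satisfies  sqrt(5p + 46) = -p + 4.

p = -2

Square both sides: 5p + 46 = (-p + 4)^2.
Expand and rearrange: p^2 - 13p - 30 = 0.
Solving gives p = 15 or p = -2.
Check each candidate in the original equation:
  p = 15: sqrt(121) = 11, while -p + 4 = -11 — extraneous.
  p = -2: sqrt(36) = 6, while -p + 4 = 6 — valid.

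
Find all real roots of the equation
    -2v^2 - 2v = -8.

Rearrange to standard form: -2v^2 - 2v + 8 = 0.
Discriminant: (-2)^2 - 4*(-2)*8 = 68.
Quadratic formula: v = (2 +/- sqrt(68)) / (-4).
So v = -sqrt(17)/2 - 1/2 ~= -2.5616 or v = -1/2 + sqrt(17)/2 ~= 1.5616.

v = -2.5616 or v = 1.5616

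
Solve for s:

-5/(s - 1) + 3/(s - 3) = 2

Multiply both sides by (s - 1)(s - 3):
-5(s - 3) + 3(s - 1) = 2(s - 1)(s - 3).
Expand and collect terms: 2s^2 - 6s - 6 = 0.
By the quadratic formula, s = (6 +/- sqrt(84)) / 4, so s ~= 3.7913 or s ~= -0.7913.
Neither value makes a denominator zero (s != 1, s != 3), so both are valid.

s = -0.7913 or s = 3.7913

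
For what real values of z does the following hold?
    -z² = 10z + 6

z = -9.3589 or z = -0.6411

Rearrange to standard form: -z² - 10z - 6 = 0.
Discriminant: (-10)² − 4·(-1)·(-6) = 76.
Quadratic formula: z = (10 ± √76) / (-2).
So z = -5 - √(19) ≈ -9.3589 or z = -5 + √(19) ≈ -0.6411.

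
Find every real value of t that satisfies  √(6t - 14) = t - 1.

Square both sides: 6t - 14 = (t - 1)².
Expand and rearrange: t² - 8t + 15 = 0.
Solving gives t = 5 or t = 3.
Check each candidate in the original equation:
  t = 5: √(16) = 4, while t - 1 = 4 — valid.
  t = 3: √(4) = 2, while t - 1 = 2 — valid.

t = 3 or t = 5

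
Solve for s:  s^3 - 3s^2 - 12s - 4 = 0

Possible rational roots are divisors of -4. Testing s = -2 gives 0, so (s + 2) is a factor.
Divide: s^3 - 3s^2 - 12s - 4 = (s + 2)(s^2 - 5s - 2).
Apply the quadratic formula to s^2 - 5s - 2 = 0: s = (5 +/- sqrt(33))/2, i.e. s ~= 5.3723 or s ~= -0.3723.

s = -2 or s = -0.3723 or s = 5.3723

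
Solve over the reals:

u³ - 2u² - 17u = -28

u = -4 or u = 1.5858 or u = 4.4142

Rearrange: u³ - 2u² - 17u + 28 = 0.
Possible rational roots are divisors of 28. Testing u = -4 gives 0, so (u + 4) is a factor.
Divide: u³ - 2u² - 17u + 28 = (u + 4)(u² - 6u + 7).
Apply the quadratic formula to u² - 6u + 7 = 0: u = (6 ± √8)/2, i.e. u ≈ 4.4142 or u ≈ 1.5858.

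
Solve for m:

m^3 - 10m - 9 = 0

Possible rational roots are divisors of -9. Testing m = -1 gives 0, so (m + 1) is a factor.
Divide: m^3 - 10m - 9 = (m + 1)(m^2 - m - 9).
Apply the quadratic formula to m^2 - m - 9 = 0: m = (1 +/- sqrt(37))/2, i.e. m ~= 3.5414 or m ~= -2.5414.

m = -2.5414 or m = -1 or m = 3.5414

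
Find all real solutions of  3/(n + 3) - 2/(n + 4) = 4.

n = -4.3187 or n = -2.4313

Multiply both sides by (n + 3)(n + 4):
3(n + 4) - 2(n + 3) = 4(n + 3)(n + 4).
Expand and collect terms: 4n² + 27n + 42 = 0.
By the quadratic formula, n = (-27 ± √57) / 8, so n ≈ -2.4313 or n ≈ -4.3187.
Neither value makes a denominator zero (n ≠ -3, n ≠ -4), so both are valid.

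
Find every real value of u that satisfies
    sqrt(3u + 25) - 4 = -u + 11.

u = 8

Isolate the radical: sqrt(3u + 25) = -u + 15.
Square both sides: 3u + 25 = (-u + 15)^2.
Expand and rearrange: u^2 - 33u + 200 = 0.
Solving gives u = 25 or u = 8.
Check each candidate in the original equation:
  u = 25: sqrt(100) = 10, while -u + 15 = -10 — extraneous.
  u = 8: sqrt(49) = 7, while -u + 15 = 7 — valid.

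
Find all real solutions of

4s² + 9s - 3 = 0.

Discriminant: (9)² − 4·4·(-3) = 129.
Quadratic formula: s = (-9 ± √129) / 8.
So s = -9/8 + √(129)/8 ≈ 0.2947 or s = -√(129)/8 - 9/8 ≈ -2.5447.

s = -2.5447 or s = 0.2947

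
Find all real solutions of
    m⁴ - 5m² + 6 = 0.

Let u = m². The equation becomes u² - 5u + 6 = 0.
Factor: (u - 3)(u - 2) = 0, so u = 3 or u = 2.
m² = 3 gives m = ±√(3) ≈ ±1.7321.
m² = 2 gives m = ±√(2) ≈ ±1.4142.

m = -1.7321 or m = -1.4142 or m = 1.4142 or m = 1.7321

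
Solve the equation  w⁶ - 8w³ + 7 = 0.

w = 1 or w = 1.9129

Let u = w³. The equation becomes u² - 8u + 7 = 0.
Factor: (u - 1)(u - 7) = 0, so u = 1 or u = 7.
w³ = 1 gives w = 1.
w³ = 7 gives w = ∛(7) ≈ 1.9129.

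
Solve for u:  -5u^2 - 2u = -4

u = -1.1165 or u = 0.7165

Rearrange to standard form: -5u^2 - 2u + 4 = 0.
Discriminant: (-2)^2 - 4*(-5)*4 = 84.
Quadratic formula: u = (2 +/- sqrt(84)) / (-10).
So u = -sqrt(21)/5 - 1/5 ~= -1.1165 or u = -1/5 + sqrt(21)/5 ~= 0.7165.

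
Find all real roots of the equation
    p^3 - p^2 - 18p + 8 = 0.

p = -4 or p = 0.4384 or p = 4.5616

Possible rational roots are divisors of 8. Testing p = -4 gives 0, so (p + 4) is a factor.
Divide: p^3 - p^2 - 18p + 8 = (p + 4)(p^2 - 5p + 2).
Apply the quadratic formula to p^2 - 5p + 2 = 0: p = (5 +/- sqrt(17))/2, i.e. p ~= 4.5616 or p ~= 0.4384.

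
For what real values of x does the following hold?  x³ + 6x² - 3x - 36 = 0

Possible rational roots are divisors of -36. Testing x = -3 gives 0, so (x + 3) is a factor.
Divide: x³ + 6x² - 3x - 36 = (x + 3)(x² + 3x - 12).
Apply the quadratic formula to x² + 3x - 12 = 0: x = (-3 ± √57)/2, i.e. x ≈ 2.2749 or x ≈ -5.2749.

x = -5.2749 or x = -3 or x = 2.2749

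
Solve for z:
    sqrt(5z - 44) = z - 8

z = 9 or z = 12

Square both sides: 5z - 44 = (z - 8)^2.
Expand and rearrange: z^2 - 21z + 108 = 0.
Solving gives z = 12 or z = 9.
Check each candidate in the original equation:
  z = 12: sqrt(16) = 4, while z - 8 = 4 — valid.
  z = 9: sqrt(1) = 1, while z - 8 = 1 — valid.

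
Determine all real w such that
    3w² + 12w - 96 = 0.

w = -8 or w = 4

Factor: 3(w + 8)(w - 4) = 0.
So w = -8 or w = 4.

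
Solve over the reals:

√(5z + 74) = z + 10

z = -2

Square both sides: 5z + 74 = (z + 10)².
Expand and rearrange: z² + 15z + 26 = 0.
Solving gives z = -2 or z = -13.
Check each candidate in the original equation:
  z = -2: √(64) = 8, while z + 10 = 8 — valid.
  z = -13: √(9) = 3, while z + 10 = -3 — extraneous.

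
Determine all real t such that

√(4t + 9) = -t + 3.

t = 0

Square both sides: 4t + 9 = (-t + 3)².
Expand and rearrange: t² - 10t = 0.
Solving gives t = 10 or t = 0.
Check each candidate in the original equation:
  t = 10: √(49) = 7, while -t + 3 = -7 — extraneous.
  t = 0: √(9) = 3, while -t + 3 = 3 — valid.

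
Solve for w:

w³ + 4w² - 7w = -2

Rearrange: w³ + 4w² - 7w + 2 = 0.
Possible rational roots are divisors of 2. Testing w = 1 gives 0, so (w - 1) is a factor.
Divide: w³ + 4w² - 7w + 2 = (w - 1)(w² + 5w - 2).
Apply the quadratic formula to w² + 5w - 2 = 0: w = (-5 ± √33)/2, i.e. w ≈ 0.3723 or w ≈ -5.3723.

w = -5.3723 or w = 0.3723 or w = 1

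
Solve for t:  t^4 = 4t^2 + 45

Let u = t^2. The equation becomes u^2 - 4u - 45 = 0.
Factor: (u - 9)(u + 5) = 0, so u = 9 or u = -5.
t^2 = 9 gives t = +/-3.
t^2 = -5 < 0 has no real solution.

t = -3 or t = 3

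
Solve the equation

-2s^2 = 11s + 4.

Rearrange to standard form: -2s^2 - 11s - 4 = 0.
Discriminant: (-11)^2 - 4*(-2)*(-4) = 89.
Quadratic formula: s = (11 +/- sqrt(89)) / (-4).
So s = -11/4 - sqrt(89)/4 ~= -5.1085 or s = -11/4 + sqrt(89)/4 ~= -0.3915.

s = -5.1085 or s = -0.3915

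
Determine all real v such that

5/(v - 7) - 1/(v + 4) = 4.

v = -4.2249 or v = 8.2249

Multiply both sides by (v - 7)(v + 4):
5(v + 4) - (v - 7) = 4(v - 7)(v + 4).
Expand and collect terms: 4v^2 - 16v - 139 = 0.
By the quadratic formula, v = (16 +/- sqrt(2480)) / 8, so v ~= 8.2249 or v ~= -4.2249.
Neither value makes a denominator zero (v != 7, v != -4), so both are valid.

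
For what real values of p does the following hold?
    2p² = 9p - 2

p = 0.2344 or p = 4.2656

Rearrange to standard form: 2p² - 9p + 2 = 0.
Discriminant: (-9)² − 4·2·2 = 65.
Quadratic formula: p = (9 ± √65) / 4.
So p = √(65)/4 + 9/4 ≈ 4.2656 or p = 9/4 - √(65)/4 ≈ 0.2344.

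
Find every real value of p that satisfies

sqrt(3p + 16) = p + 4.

Square both sides: 3p + 16 = (p + 4)^2.
Expand and rearrange: p^2 + 5p = 0.
Solving gives p = 0 or p = -5.
Check each candidate in the original equation:
  p = 0: sqrt(16) = 4, while p + 4 = 4 — valid.
  p = -5: sqrt(1) = 1, while p + 4 = -1 — extraneous.

p = 0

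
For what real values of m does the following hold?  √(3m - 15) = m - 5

Square both sides: 3m - 15 = (m - 5)².
Expand and rearrange: m² - 13m + 40 = 0.
Solving gives m = 8 or m = 5.
Check each candidate in the original equation:
  m = 8: √(9) = 3, while m - 5 = 3 — valid.
  m = 5: √(0) = 0, while m - 5 = 0 — valid.

m = 5 or m = 8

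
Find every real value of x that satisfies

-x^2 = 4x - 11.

x = -5.873 or x = 1.873

Rearrange to standard form: -x^2 - 4x + 11 = 0.
Discriminant: (-4)^2 - 4*(-1)*11 = 60.
Quadratic formula: x = (4 +/- sqrt(60)) / (-2).
So x = -sqrt(15) - 2 ~= -5.873 or x = -2 + sqrt(15) ~= 1.873.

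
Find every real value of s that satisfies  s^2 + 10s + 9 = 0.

s = -9 or s = -1

Factor: (s + 1)(s + 9) = 0.
So s = -1 or s = -9.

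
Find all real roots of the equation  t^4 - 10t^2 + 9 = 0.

Let u = t^2. The equation becomes u^2 - 10u + 9 = 0.
Factor: (u - 9)(u - 1) = 0, so u = 9 or u = 1.
t^2 = 9 gives t = +/-3.
t^2 = 1 gives t = +/-1.

t = -3 or t = -1 or t = 1 or t = 3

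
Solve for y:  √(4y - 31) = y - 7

Square both sides: 4y - 31 = (y - 7)².
Expand and rearrange: y² - 18y + 80 = 0.
Solving gives y = 10 or y = 8.
Check each candidate in the original equation:
  y = 10: √(9) = 3, while y - 7 = 3 — valid.
  y = 8: √(1) = 1, while y - 7 = 1 — valid.

y = 8 or y = 10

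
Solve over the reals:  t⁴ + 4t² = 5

t = -1 or t = 1

Let u = t². The equation becomes u² + 4u - 5 = 0.
Factor: (u - 1)(u + 5) = 0, so u = 1 or u = -5.
t² = 1 gives t = ±1.
t² = -5 < 0 has no real solution.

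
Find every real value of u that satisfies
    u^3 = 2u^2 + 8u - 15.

Rearrange: u^3 - 2u^2 - 8u + 15 = 0.
Possible rational roots are divisors of 15. Testing u = 3 gives 0, so (u - 3) is a factor.
Divide: u^3 - 2u^2 - 8u + 15 = (u - 3)(u^2 + u - 5).
Apply the quadratic formula to u^2 + u - 5 = 0: u = (-1 +/- sqrt(21))/2, i.e. u ~= 1.7913 or u ~= -2.7913.

u = -2.7913 or u = 1.7913 or u = 3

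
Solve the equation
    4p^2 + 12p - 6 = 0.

Discriminant: (12)^2 - 4*4*(-6) = 240.
Quadratic formula: p = (-12 +/- sqrt(240)) / 8.
So p = -3/2 + sqrt(15)/2 ~= 0.4365 or p = -sqrt(15)/2 - 3/2 ~= -3.4365.

p = -3.4365 or p = 0.4365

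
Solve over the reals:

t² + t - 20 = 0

Factor: (t - 4)(t + 5) = 0.
So t = 4 or t = -5.

t = -5 or t = 4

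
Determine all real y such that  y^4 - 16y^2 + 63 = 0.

y = -3 or y = -2.6458 or y = 2.6458 or y = 3

Let u = y^2. The equation becomes u^2 - 16u + 63 = 0.
Factor: (u - 9)(u - 7) = 0, so u = 9 or u = 7.
y^2 = 9 gives y = +/-3.
y^2 = 7 gives y = +/-sqrt(7) ~= +/-2.6458.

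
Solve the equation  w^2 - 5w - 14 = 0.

Factor: (w + 2)(w - 7) = 0.
So w = -2 or w = 7.

w = -2 or w = 7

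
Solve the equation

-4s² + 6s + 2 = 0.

s = -0.2808 or s = 1.7808

Discriminant: (6)² − 4·(-4)·2 = 68.
Quadratic formula: s = (-6 ± √68) / (-8).
So s = 3/4 - √(17)/4 ≈ -0.2808 or s = 3/4 + √(17)/4 ≈ 1.7808.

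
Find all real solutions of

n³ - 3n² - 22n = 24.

n = -2 or n = -1.772 or n = 6.772

Rearrange: n³ - 3n² - 22n - 24 = 0.
Possible rational roots are divisors of -24. Testing n = -2 gives 0, so (n + 2) is a factor.
Divide: n³ - 3n² - 22n - 24 = (n + 2)(n² - 5n - 12).
Apply the quadratic formula to n² - 5n - 12 = 0: n = (5 ± √73)/2, i.e. n ≈ 6.772 or n ≈ -1.772.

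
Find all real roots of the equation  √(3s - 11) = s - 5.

Square both sides: 3s - 11 = (s - 5)².
Expand and rearrange: s² - 13s + 36 = 0.
Solving gives s = 9 or s = 4.
Check each candidate in the original equation:
  s = 9: √(16) = 4, while s - 5 = 4 — valid.
  s = 4: √(1) = 1, while s - 5 = -1 — extraneous.

s = 9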